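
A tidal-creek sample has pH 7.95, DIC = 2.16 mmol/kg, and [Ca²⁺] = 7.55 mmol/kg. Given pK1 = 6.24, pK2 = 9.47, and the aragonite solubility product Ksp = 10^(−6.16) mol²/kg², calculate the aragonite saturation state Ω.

Ω = 0.678

α₂ = 1 / (1 + [H⁺]/K2 + [H⁺]²/(K1K2)) = 1 / (1 + 10^+1.52 + 10^-0.19)
   = 1 / (1 + 33.113 + 0.64565) = 1/34.759 = 0.02877
[CO3²⁻] = α₂ × DIC = 0.02877 × 2.16 = 0.06214 mmol/kg
Ksp = 10^(−6.16) = 6.918×10^-7
Ω = [Ca²⁺][CO3²⁻]/Ksp = (7.55×10^-3)(6.214×10^-5) / 6.918×10^-7 = 0.678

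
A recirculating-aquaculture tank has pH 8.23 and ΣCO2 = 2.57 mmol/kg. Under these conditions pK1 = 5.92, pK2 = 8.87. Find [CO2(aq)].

α₀ = 1 / (1 + K1/[H⁺] + K1K2/[H⁺]²) = 1 / (1 + 10^+2.31 + 10^+1.67)
   = 1 / (1 + 204.17 + 46.774) = 1/251.95 = 0.003969
[CO2*] = α₀ × DIC = 0.003969 × 2.57 = 0.0102 mmol/kg = 10.2 μmol/kg

[CO2*] = 10.2 μmol/kg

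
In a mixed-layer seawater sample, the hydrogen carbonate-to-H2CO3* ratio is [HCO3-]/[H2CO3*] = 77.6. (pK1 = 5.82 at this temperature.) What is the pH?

pH = 7.71

From K1 = [H⁺][HCO3-]/[H2CO3*]:  pH = pK1 + log₁₀([HCO3-]/[H2CO3*])
log₁₀(77.6) = +1.890
pH = 5.82 + (+1.890) = 7.71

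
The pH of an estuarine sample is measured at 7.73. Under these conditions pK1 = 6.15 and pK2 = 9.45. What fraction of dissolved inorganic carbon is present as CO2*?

α₀ = 1 / (1 + K1/[H⁺] + K1K2/[H⁺]²) = 1 / (1 + 10^+1.58 + 10^-0.14)
   = 1 / (1 + 38.019 + 0.72444) = 1/39.743 = 0.02516

α₀ = 0.0252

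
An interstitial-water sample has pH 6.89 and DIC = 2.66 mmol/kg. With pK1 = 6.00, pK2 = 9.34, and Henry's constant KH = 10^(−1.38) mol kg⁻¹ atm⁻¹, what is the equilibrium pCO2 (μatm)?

pCO2 = 7260 μatm

α₀ = 1 / (1 + K1/[H⁺] + K1K2/[H⁺]²) = 1 / (1 + 10^+0.89 + 10^-1.56)
   = 1 / (1 + 7.7625 + 0.027542) = 1/8.7900 = 0.1138
[CO2*] = α₀ × DIC = 0.1138 × 2.66 = 0.3026 mmol/kg
pCO2 = [CO2*]/KH = 3.026×10^-4 / 4.169×10^-2 = 7260 μatm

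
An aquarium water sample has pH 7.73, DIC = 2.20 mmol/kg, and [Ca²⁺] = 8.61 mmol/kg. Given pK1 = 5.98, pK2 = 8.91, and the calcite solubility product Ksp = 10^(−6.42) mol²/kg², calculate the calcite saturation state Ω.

Ω = 3.04

α₂ = 1 / (1 + [H⁺]/K2 + [H⁺]²/(K1K2)) = 1 / (1 + 10^+1.18 + 10^-0.57)
   = 1 / (1 + 15.136 + 0.26915) = 1/16.405 = 0.06096
[CO3²⁻] = α₂ × DIC = 0.06096 × 2.20 = 0.1341 mmol/kg
Ksp = 10^(−6.42) = 3.802×10^-7
Ω = [Ca²⁺][CO3²⁻]/Ksp = (8.61×10^-3)(1.341×10^-4) / 3.802×10^-7 = 3.04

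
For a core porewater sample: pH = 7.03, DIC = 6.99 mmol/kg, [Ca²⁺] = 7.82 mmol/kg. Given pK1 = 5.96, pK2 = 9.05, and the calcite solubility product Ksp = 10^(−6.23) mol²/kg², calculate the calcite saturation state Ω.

α₂ = 1 / (1 + [H⁺]/K2 + [H⁺]²/(K1K2)) = 1 / (1 + 10^+2.02 + 10^+0.95)
   = 1 / (1 + 104.71 + 8.9125) = 1/114.63 = 0.008724
[CO3²⁻] = α₂ × DIC = 0.008724 × 6.99 = 0.06098 mmol/kg
Ksp = 10^(−6.23) = 5.888×10^-7
Ω = [Ca²⁺][CO3²⁻]/Ksp = (7.82×10^-3)(6.098×10^-5) / 5.888×10^-7 = 0.810

Ω = 0.810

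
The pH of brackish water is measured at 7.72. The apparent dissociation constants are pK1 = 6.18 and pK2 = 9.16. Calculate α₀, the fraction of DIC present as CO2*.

α₀ = 1 / (1 + K1/[H⁺] + K1K2/[H⁺]²) = 1 / (1 + 10^+1.54 + 10^+0.10)
   = 1 / (1 + 34.674 + 1.2589) = 1/36.933 = 0.02708

α₀ = 0.0271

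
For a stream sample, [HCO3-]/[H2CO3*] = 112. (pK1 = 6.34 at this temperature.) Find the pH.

From K1 = [H⁺][HCO3-]/[H2CO3*]:  pH = pK1 + log₁₀([HCO3-]/[H2CO3*])
log₁₀(112) = +2.049
pH = 6.34 + (+2.049) = 8.39

pH = 8.39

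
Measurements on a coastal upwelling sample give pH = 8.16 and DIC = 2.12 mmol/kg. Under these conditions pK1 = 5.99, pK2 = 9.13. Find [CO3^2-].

[CO3²⁻] = 0.204 mmol/kg

α₂ = 1 / (1 + [H⁺]/K2 + [H⁺]²/(K1K2)) = 1 / (1 + 10^+0.97 + 10^-1.20)
   = 1 / (1 + 9.3325 + 0.063096) = 1/10.396 = 0.09619
[CO3²⁻] = α₂ × DIC = 0.09619 × 2.12 = 0.204 mmol/kg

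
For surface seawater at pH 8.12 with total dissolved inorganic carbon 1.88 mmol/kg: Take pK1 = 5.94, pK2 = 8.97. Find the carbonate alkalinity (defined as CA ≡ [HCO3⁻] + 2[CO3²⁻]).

CA = 2.10 mmol/kg

CA = [HCO3⁻] + 2[CO3²⁻] = (α₁ + 2α₂)·DIC
At pH 8.12: [H⁺]/K1 = 10^-2.18 = 0.0066069, K2/[H⁺] = 10^-0.85 = 0.14125
α₁ = 1/(1 + 0.0066069 + 0.14125) = 1/1.1479 = 0.8712; α₂ = α₁·K2/[H⁺] = 0.1231
α₁ + 2α₂ = 1.1173
CA = 1.1173 × 1.88 = 2.10 mmol/kg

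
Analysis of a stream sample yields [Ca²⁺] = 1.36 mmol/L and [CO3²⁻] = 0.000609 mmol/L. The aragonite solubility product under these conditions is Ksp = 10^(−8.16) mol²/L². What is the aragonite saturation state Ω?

Ω = 0.120

Ksp = 10^(−8.16) = 6.918×10^-9
Ω = [Ca²⁺][CO3²⁻]/Ksp = (1.36×10^-3)(0.000609×10^-3) / 6.918×10^-9 = 0.120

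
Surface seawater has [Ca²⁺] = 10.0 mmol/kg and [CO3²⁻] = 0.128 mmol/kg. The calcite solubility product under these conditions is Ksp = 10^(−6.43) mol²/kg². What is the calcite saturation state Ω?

Ksp = 10^(−6.43) = 3.715×10^-7
Ω = [Ca²⁺][CO3²⁻]/Ksp = (10.0×10^-3)(0.128×10^-3) / 3.715×10^-7 = 3.45

Ω = 3.45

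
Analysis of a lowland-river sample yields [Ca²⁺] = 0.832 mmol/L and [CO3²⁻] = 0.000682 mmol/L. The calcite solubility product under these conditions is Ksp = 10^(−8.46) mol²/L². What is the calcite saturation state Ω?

Ksp = 10^(−8.46) = 3.467×10^-9
Ω = [Ca²⁺][CO3²⁻]/Ksp = (0.832×10^-3)(0.000682×10^-3) / 3.467×10^-9 = 0.164

Ω = 0.164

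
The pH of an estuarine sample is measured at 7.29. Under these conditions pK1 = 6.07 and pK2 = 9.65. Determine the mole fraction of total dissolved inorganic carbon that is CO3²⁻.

α₂ = 1 / (1 + [H⁺]/K2 + [H⁺]²/(K1K2)) = 1 / (1 + 10^+2.36 + 10^+1.14)
   = 1 / (1 + 229.09 + 13.804) = 1/243.89 = 0.004100

α₂ = 0.00410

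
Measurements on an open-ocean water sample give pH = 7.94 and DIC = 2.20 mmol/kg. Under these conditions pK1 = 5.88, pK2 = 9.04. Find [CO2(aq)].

[CO2*] = 17.6 μmol/kg

α₀ = 1 / (1 + K1/[H⁺] + K1K2/[H⁺]²) = 1 / (1 + 10^+2.06 + 10^+0.96)
   = 1 / (1 + 114.82 + 9.1201) = 1/124.94 = 0.008004
[CO2*] = α₀ × DIC = 0.008004 × 2.20 = 0.0176 mmol/kg = 17.6 μmol/kg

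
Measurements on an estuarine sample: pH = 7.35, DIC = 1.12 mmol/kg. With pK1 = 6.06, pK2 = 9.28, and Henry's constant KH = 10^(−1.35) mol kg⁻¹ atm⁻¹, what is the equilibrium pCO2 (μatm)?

pCO2 = 1210 μatm

α₀ = 1 / (1 + K1/[H⁺] + K1K2/[H⁺]²) = 1 / (1 + 10^+1.29 + 10^-0.64)
   = 1 / (1 + 19.498 + 0.22909) = 1/20.728 = 0.04825
[CO2*] = α₀ × DIC = 0.04825 × 1.12 = 0.05403 mmol/kg
pCO2 = [CO2*]/KH = 5.403×10^-5 / 4.467×10^-2 = 1210 μatm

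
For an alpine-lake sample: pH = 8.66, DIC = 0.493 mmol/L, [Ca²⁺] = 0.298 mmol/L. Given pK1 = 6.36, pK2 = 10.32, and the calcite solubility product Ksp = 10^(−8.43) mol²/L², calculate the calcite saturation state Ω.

α₂ = 1 / (1 + [H⁺]/K2 + [H⁺]²/(K1K2)) = 1 / (1 + 10^+1.66 + 10^-0.64)
   = 1 / (1 + 45.709 + 0.22909) = 1/46.938 = 0.02130
[CO3²⁻] = α₂ × DIC = 0.02130 × 0.493 = 0.01050 mmol/L = 10.50 μmol/L
Ksp = 10^(−8.43) = 3.715×10^-9
Ω = [Ca²⁺][CO3²⁻]/Ksp = (0.298×10^-3)(1.050×10^-5) / 3.715×10^-9 = 0.842

Ω = 0.842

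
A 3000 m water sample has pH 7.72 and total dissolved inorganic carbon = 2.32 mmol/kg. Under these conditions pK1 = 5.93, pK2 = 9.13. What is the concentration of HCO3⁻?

α₁ = 1 / (1 + [H⁺]/K1 + K2/[H⁺]) = 1 / (1 + 10^-1.79 + 10^-1.41)
   = 1 / (1 + 0.016218 + 0.038905) = 1/1.0551 = 0.9478
[HCO3⁻] = α₁ × DIC = 0.9478 × 2.32 = 2.20 mmol/kg

[HCO3⁻] = 2.20 mmol/kg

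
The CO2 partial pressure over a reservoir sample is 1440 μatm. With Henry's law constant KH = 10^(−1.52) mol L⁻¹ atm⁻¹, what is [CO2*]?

KH = 10^(−1.52) = 3.020×10^-2 mol L⁻¹ atm⁻¹
[CO2*] = KH · pCO2 = 3.020×10^-2 × 1440×10^-6 atm = 4.35×10^-5 mol/L

[CO2*] = 43.5 μmol/L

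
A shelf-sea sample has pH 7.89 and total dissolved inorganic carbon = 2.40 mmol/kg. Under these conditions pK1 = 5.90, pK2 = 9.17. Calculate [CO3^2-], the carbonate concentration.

α₂ = 1 / (1 + [H⁺]/K2 + [H⁺]²/(K1K2)) = 1 / (1 + 10^+1.28 + 10^-0.71)
   = 1 / (1 + 19.055 + 0.19498) = 1/20.250 = 0.04938
[CO3²⁻] = α₂ × DIC = 0.04938 × 2.40 = 0.119 mmol/kg

[CO3²⁻] = 0.119 mmol/kg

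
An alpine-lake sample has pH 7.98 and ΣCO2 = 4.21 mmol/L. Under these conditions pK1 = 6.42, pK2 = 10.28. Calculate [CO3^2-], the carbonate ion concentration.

[CO3²⁻] = 0.0204 mmol/L

α₂ = 1 / (1 + [H⁺]/K2 + [H⁺]²/(K1K2)) = 1 / (1 + 10^+2.30 + 10^+0.74)
   = 1 / (1 + 199.53 + 5.4954) = 1/206.02 = 0.004854
[CO3²⁻] = α₂ × DIC = 0.004854 × 4.21 = 0.0204 mmol/L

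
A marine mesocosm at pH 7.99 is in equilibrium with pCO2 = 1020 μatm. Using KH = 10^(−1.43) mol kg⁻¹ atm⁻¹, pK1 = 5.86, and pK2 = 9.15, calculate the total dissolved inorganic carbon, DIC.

[CO2*] = KH · pCO2 = 10^(−1.43) × 1020×10^-6 = 3.790×10^-5 mol/kg
α₀ = 1/(1 + K1/[H⁺] + K1K2/[H⁺]²) = 1/(1 + 10^+2.13 + 10^+0.97) = 0.006886
DIC = [CO2*]/α₀ = 3.790×10^-5 / 0.006886 = 5.50 mmol/kg

DIC = 5.50 mmol/kg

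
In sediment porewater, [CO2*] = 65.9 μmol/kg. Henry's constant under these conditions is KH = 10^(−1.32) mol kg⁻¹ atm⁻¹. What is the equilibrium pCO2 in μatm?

pCO2 = 1380 μatm

KH = 10^(−1.32) = 4.786×10^-2 mol kg⁻¹ atm⁻¹
pCO2 = [CO2*]/KH = 65.9×10^-6 / 4.786×10^-2 = 1.38×10^-3 atm = 1380 μatm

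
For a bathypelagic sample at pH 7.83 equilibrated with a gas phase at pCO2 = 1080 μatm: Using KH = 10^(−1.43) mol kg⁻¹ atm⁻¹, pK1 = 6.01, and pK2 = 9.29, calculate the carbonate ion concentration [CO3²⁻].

[CO3²⁻] = 0.0919 mmol/kg

[CO2*] = KH · pCO2 = 10^(−1.43) × 1080×10^-6 = 4.013×10^-5 mol/kg
α₀ = 1/(1 + K1/[H⁺] + K1K2/[H⁺]²) = 1/(1 + 10^+1.82 + 10^+0.36) = 0.01442
DIC = [CO2*]/α₀ = 4.013×10^-5 / 0.01442 = 2.783 mmol/kg
[CO3²⁻] = α₂·DIC; α₂ = 0.03303, so [CO3²⁻] = 0.03303 × 2.783 = 0.0919 mmol/kg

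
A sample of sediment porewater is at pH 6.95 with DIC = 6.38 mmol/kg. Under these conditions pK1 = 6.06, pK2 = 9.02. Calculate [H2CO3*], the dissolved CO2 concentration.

α₀ = 1 / (1 + K1/[H⁺] + K1K2/[H⁺]²) = 1 / (1 + 10^+0.89 + 10^-1.18)
   = 1 / (1 + 7.7625 + 0.066069) = 1/8.8285 = 0.1133
[CO2*] = α₀ × DIC = 0.1133 × 6.38 = 0.723 mmol/kg

[CO2*] = 0.723 mmol/kg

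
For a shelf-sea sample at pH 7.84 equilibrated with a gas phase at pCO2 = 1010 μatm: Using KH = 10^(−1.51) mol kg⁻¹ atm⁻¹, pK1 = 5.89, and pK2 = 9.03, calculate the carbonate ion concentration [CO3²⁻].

[CO3²⁻] = 0.180 mmol/kg

[CO2*] = KH · pCO2 = 10^(−1.51) × 1010×10^-6 = 3.121×10^-5 mol/kg
α₀ = 1/(1 + K1/[H⁺] + K1K2/[H⁺]²) = 1/(1 + 10^+1.95 + 10^+0.76) = 0.01043
DIC = [CO2*]/α₀ = 3.121×10^-5 / 0.01043 = 2.993 mmol/kg
[CO3²⁻] = α₂·DIC; α₂ = 0.06002, so [CO3²⁻] = 0.06002 × 2.993 = 0.180 mmol/kg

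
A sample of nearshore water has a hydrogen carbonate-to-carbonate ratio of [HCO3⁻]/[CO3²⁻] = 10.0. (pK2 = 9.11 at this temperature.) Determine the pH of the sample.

From K2 = [H⁺][CO3²⁻]/[HCO3⁻]:  pH = pK2 − log₁₀([HCO3⁻]/[CO3²⁻])
log₁₀(10.0) = +1.000
pH = 9.11 − (+1.000) = 8.11

pH = 8.11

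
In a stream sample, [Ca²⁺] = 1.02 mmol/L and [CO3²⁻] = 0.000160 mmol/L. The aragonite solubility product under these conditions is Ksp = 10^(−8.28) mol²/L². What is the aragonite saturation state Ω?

Ksp = 10^(−8.28) = 5.248×10^-9
Ω = [Ca²⁺][CO3²⁻]/Ksp = (1.02×10^-3)(0.000160×10^-3) / 5.248×10^-9 = 0.0311

Ω = 0.0311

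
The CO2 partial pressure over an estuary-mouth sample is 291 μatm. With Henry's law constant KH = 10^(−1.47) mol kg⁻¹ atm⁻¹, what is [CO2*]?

[CO2*] = 9.86 μmol/kg

KH = 10^(−1.47) = 3.388×10^-2 mol kg⁻¹ atm⁻¹
[CO2*] = KH · pCO2 = 3.388×10^-2 × 291×10^-6 atm = 9.86×10^-6 mol/kg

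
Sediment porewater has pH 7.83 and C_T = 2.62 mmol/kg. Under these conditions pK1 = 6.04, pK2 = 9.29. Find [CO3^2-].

[CO3²⁻] = 0.0864 mmol/kg

α₂ = 1 / (1 + [H⁺]/K2 + [H⁺]²/(K1K2)) = 1 / (1 + 10^+1.46 + 10^-0.33)
   = 1 / (1 + 28.840 + 0.46774) = 1/30.308 = 0.03299
[CO3²⁻] = α₂ × DIC = 0.03299 × 2.62 = 0.0864 mmol/kg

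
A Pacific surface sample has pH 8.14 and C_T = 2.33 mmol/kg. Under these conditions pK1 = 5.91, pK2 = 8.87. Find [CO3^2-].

[CO3²⁻] = 0.364 mmol/kg

α₂ = 1 / (1 + [H⁺]/K2 + [H⁺]²/(K1K2)) = 1 / (1 + 10^+0.73 + 10^-1.50)
   = 1 / (1 + 5.3703 + 0.031623) = 1/6.4019 = 0.1562
[CO3²⁻] = α₂ × DIC = 0.1562 × 2.33 = 0.364 mmol/kg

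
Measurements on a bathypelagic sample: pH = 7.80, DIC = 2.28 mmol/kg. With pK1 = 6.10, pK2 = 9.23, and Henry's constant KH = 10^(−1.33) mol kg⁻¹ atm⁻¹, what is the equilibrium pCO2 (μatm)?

pCO2 = 920 μatm

α₀ = 1 / (1 + K1/[H⁺] + K1K2/[H⁺]²) = 1 / (1 + 10^+1.70 + 10^+0.27)
   = 1 / (1 + 50.119 + 1.8621) = 1/52.981 = 0.01887
[CO2*] = α₀ × DIC = 0.01887 × 2.28 = 0.04303 mmol/kg
pCO2 = [CO2*]/KH = 4.303×10^-5 / 4.677×10^-2 = 920 μatm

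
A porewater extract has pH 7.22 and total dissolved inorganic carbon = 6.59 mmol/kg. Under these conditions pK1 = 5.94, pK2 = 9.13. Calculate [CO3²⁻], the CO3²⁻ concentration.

[CO3²⁻] = 0.0761 mmol/kg

α₂ = 1 / (1 + [H⁺]/K2 + [H⁺]²/(K1K2)) = 1 / (1 + 10^+1.91 + 10^+0.63)
   = 1 / (1 + 81.283 + 4.2658) = 1/86.549 = 0.01155
[CO3²⁻] = α₂ × DIC = 0.01155 × 6.59 = 0.0761 mmol/kg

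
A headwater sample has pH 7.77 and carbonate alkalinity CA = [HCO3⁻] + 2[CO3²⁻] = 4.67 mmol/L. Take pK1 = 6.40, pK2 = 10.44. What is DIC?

DIC = 4.86 mmol/L

CA = [HCO3⁻] + 2[CO3²⁻] = (α₁ + 2α₂)·DIC
At pH 7.77: [H⁺]/K1 = 10^-1.37 = 0.042658, K2/[H⁺] = 10^-2.67 = 0.0021380
α₁ = 1/(1 + 0.042658 + 0.0021380) = 1/1.0448 = 0.9571; α₂ = α₁·K2/[H⁺] = 0.002046
α₁ + 2α₂ = 0.9612
DIC = CA / (α₁ + 2α₂) = 4.67 / 0.9612 = 4.86 mmol/L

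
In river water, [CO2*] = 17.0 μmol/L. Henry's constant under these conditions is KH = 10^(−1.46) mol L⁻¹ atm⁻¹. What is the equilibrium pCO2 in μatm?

KH = 10^(−1.46) = 3.467×10^-2 mol L⁻¹ atm⁻¹
pCO2 = [CO2*]/KH = 17.0×10^-6 / 3.467×10^-2 = 4.90×10^-4 atm = 490 μatm

pCO2 = 490 μatm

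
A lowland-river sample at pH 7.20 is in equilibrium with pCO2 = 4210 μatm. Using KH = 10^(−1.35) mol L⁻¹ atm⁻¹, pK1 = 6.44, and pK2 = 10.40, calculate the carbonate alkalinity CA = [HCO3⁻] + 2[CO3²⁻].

CA = 1.08 mmol/L

[CO2*] = KH · pCO2 = 10^(−1.35) × 4210×10^-6 = 1.881×10^-4 mol/L
α₀ = 1/(1 + K1/[H⁺] + K1K2/[H⁺]²) = 1/(1 + 10^+0.76 + 10^-2.44) = 0.1480
DIC = [CO2*]/α₀ = 1.881×10^-4 / 0.1480 = 1.271 mmol/L
CA = (α₁ + 2α₂)·DIC = (0.8515 + 2×0.0005373) × 1.271 = 1.08 mmol/L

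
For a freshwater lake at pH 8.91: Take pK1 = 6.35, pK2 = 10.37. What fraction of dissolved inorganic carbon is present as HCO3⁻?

α₁ = 0.964

α₁ = 1 / (1 + [H⁺]/K1 + K2/[H⁺]) = 1 / (1 + 10^-2.56 + 10^-1.46)
   = 1 / (1 + 0.0027542 + 0.034674) = 1/1.0374 = 0.9639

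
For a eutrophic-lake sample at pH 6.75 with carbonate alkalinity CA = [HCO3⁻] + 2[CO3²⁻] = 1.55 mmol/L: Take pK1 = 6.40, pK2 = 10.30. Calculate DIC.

DIC = 2.24 mmol/L

CA = [HCO3⁻] + 2[CO3²⁻] = (α₁ + 2α₂)·DIC
At pH 6.75: [H⁺]/K1 = 10^-0.35 = 0.44668, K2/[H⁺] = 10^-3.55 = 0.00028184
α₁ = 1/(1 + 0.44668 + 0.00028184) = 1/1.4470 = 0.6911; α₂ = α₁·K2/[H⁺] = 0.0001948
α₁ + 2α₂ = 0.6915
DIC = CA / (α₁ + 2α₂) = 1.55 / 0.6915 = 2.24 mmol/L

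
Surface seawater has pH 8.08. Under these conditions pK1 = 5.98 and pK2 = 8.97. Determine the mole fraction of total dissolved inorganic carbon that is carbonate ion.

α₂ = 0.113

α₂ = 1 / (1 + [H⁺]/K2 + [H⁺]²/(K1K2)) = 1 / (1 + 10^+0.89 + 10^-1.21)
   = 1 / (1 + 7.7625 + 0.061660) = 1/8.8241 = 0.1133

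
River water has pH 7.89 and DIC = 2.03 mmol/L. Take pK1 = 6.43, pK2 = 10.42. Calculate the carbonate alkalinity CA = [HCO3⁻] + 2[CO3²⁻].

CA = 1.97 mmol/L

CA = [HCO3⁻] + 2[CO3²⁻] = (α₁ + 2α₂)·DIC
At pH 7.89: [H⁺]/K1 = 10^-1.46 = 0.034674, K2/[H⁺] = 10^-2.53 = 0.0029512
α₁ = 1/(1 + 0.034674 + 0.0029512) = 1/1.0376 = 0.9637; α₂ = α₁·K2/[H⁺] = 0.002844
α₁ + 2α₂ = 0.9694
CA = 0.9694 × 2.03 = 1.97 mmol/L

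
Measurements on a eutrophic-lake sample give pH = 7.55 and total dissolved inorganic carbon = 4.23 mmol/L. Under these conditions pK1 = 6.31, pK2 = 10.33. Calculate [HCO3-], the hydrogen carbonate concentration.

[HCO3⁻] = 3.99 mmol/L

α₁ = 1 / (1 + [H⁺]/K1 + K2/[H⁺]) = 1 / (1 + 10^-1.24 + 10^-2.78)
   = 1 / (1 + 0.057544 + 0.0016596) = 1/1.0592 = 0.9441
[HCO3⁻] = α₁ × DIC = 0.9441 × 4.23 = 3.99 mmol/L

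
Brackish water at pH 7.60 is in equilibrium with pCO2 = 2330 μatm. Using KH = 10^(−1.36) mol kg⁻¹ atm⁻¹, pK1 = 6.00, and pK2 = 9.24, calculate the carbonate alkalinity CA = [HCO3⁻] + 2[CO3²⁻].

CA = 4.23 mmol/kg

[CO2*] = KH · pCO2 = 10^(−1.36) × 2330×10^-6 = 1.017×10^-4 mol/kg
α₀ = 1/(1 + K1/[H⁺] + K1K2/[H⁺]²) = 1/(1 + 10^+1.60 + 10^-0.04) = 0.02397
DIC = [CO2*]/α₀ = 1.017×10^-4 / 0.02397 = 4.244 mmol/kg
CA = (α₁ + 2α₂)·DIC = (0.9542 + 2×0.02186) × 4.244 = 4.23 mmol/kg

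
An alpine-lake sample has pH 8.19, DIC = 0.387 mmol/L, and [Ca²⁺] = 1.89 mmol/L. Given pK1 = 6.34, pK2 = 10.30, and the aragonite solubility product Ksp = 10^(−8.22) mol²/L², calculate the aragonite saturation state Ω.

Ω = 0.922

α₂ = 1 / (1 + [H⁺]/K2 + [H⁺]²/(K1K2)) = 1 / (1 + 10^+2.11 + 10^+0.26)
   = 1 / (1 + 128.82 + 1.8197) = 1/131.64 = 0.007596
[CO3²⁻] = α₂ × DIC = 0.007596 × 0.387 = 0.002940 mmol/L = 2.940 μmol/L
Ksp = 10^(−8.22) = 6.026×10^-9
Ω = [Ca²⁺][CO3²⁻]/Ksp = (1.89×10^-3)(2.940×10^-6) / 6.026×10^-9 = 0.922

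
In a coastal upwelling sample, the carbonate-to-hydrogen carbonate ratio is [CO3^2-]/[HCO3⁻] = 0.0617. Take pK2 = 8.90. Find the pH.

From K2 = [H⁺][CO3^2-]/[HCO3⁻]:  pH = pK2 + log₁₀([CO3^2-]/[HCO3⁻])
log₁₀(0.0617) = -1.210
pH = 8.90 + (-1.210) = 7.69

pH = 7.69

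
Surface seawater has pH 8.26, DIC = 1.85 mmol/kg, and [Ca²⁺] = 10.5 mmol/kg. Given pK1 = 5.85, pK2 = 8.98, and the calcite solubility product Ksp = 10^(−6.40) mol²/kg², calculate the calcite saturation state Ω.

α₂ = 1 / (1 + [H⁺]/K2 + [H⁺]²/(K1K2)) = 1 / (1 + 10^+0.72 + 10^-1.69)
   = 1 / (1 + 5.2481 + 0.020417) = 1/6.2685 = 0.1595
[CO3²⁻] = α₂ × DIC = 0.1595 × 1.85 = 0.2951 mmol/kg
Ksp = 10^(−6.40) = 3.981×10^-7
Ω = [Ca²⁺][CO3²⁻]/Ksp = (10.5×10^-3)(2.951×10^-4) / 3.981×10^-7 = 7.78

Ω = 7.78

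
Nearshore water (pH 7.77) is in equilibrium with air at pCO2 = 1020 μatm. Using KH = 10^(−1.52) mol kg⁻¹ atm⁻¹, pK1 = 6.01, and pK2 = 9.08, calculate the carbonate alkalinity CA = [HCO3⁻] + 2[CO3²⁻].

[CO2*] = KH · pCO2 = 10^(−1.52) × 1020×10^-6 = 3.080×10^-5 mol/kg
α₀ = 1/(1 + K1/[H⁺] + K1K2/[H⁺]²) = 1/(1 + 10^+1.76 + 10^+0.45) = 0.01630
DIC = [CO2*]/α₀ = 3.080×10^-5 / 0.01630 = 1.890 mmol/kg
CA = (α₁ + 2α₂)·DIC = (0.9378 + 2×0.04593) × 1.890 = 1.95 mmol/kg

CA = 1.95 mmol/kg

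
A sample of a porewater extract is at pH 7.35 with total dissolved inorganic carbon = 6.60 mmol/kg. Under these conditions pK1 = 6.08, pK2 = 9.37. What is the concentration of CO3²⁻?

α₂ = 1 / (1 + [H⁺]/K2 + [H⁺]²/(K1K2)) = 1 / (1 + 10^+2.02 + 10^+0.75)
   = 1 / (1 + 104.71 + 5.6234) = 1/111.34 = 0.008982
[CO3²⁻] = α₂ × DIC = 0.008982 × 6.60 = 0.0593 mmol/kg

[CO3²⁻] = 0.0593 mmol/kg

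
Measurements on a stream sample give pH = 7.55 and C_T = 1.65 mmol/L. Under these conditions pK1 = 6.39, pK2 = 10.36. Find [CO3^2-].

[CO3²⁻] = 2.39 μmol/L

α₂ = 1 / (1 + [H⁺]/K2 + [H⁺]²/(K1K2)) = 1 / (1 + 10^+2.81 + 10^+1.65)
   = 1 / (1 + 645.65 + 44.668) = 1/691.32 = 0.001447
[CO3²⁻] = α₂ × DIC = 0.001447 × 1.65 = 0.00239 mmol/L = 2.39 μmol/L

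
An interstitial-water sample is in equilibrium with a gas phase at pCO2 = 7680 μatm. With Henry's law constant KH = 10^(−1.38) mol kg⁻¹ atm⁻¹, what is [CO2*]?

[CO2*] = 320 μmol/kg

KH = 10^(−1.38) = 4.169×10^-2 mol kg⁻¹ atm⁻¹
[CO2*] = KH · pCO2 = 4.169×10^-2 × 7680×10^-6 atm = 3.20×10^-4 mol/kg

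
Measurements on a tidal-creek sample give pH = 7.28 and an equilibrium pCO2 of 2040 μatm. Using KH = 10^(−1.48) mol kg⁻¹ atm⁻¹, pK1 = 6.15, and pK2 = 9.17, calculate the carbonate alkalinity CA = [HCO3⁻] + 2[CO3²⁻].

[CO2*] = KH · pCO2 = 10^(−1.48) × 2040×10^-6 = 6.755×10^-5 mol/kg
α₀ = 1/(1 + K1/[H⁺] + K1K2/[H⁺]²) = 1/(1 + 10^+1.13 + 10^-0.76) = 0.06820
DIC = [CO2*]/α₀ = 6.755×10^-5 / 0.06820 = 0.9905 mmol/kg
CA = (α₁ + 2α₂)·DIC = (0.9200 + 2×0.01185) × 0.9905 = 0.935 mmol/kg

CA = 0.935 mmol/kg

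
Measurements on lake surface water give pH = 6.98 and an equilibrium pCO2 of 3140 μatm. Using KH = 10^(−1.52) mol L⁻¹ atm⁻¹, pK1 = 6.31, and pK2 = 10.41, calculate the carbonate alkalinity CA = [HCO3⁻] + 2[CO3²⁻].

[CO2*] = KH · pCO2 = 10^(−1.52) × 3140×10^-6 = 9.483×10^-5 mol/L
α₀ = 1/(1 + K1/[H⁺] + K1K2/[H⁺]²) = 1/(1 + 10^+0.67 + 10^-2.76) = 0.1761
DIC = [CO2*]/α₀ = 9.483×10^-5 / 0.1761 = 0.5385 mmol/L
CA = (α₁ + 2α₂)·DIC = (0.8236 + 2×0.0003060) × 0.5385 = 0.444 mmol/L

CA = 0.444 mmol/L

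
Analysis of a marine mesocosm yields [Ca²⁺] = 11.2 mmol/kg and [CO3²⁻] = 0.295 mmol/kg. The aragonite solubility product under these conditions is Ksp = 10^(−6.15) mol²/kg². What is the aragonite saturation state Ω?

Ω = 4.67

Ksp = 10^(−6.15) = 7.079×10^-7
Ω = [Ca²⁺][CO3²⁻]/Ksp = (11.2×10^-3)(0.295×10^-3) / 7.079×10^-7 = 4.67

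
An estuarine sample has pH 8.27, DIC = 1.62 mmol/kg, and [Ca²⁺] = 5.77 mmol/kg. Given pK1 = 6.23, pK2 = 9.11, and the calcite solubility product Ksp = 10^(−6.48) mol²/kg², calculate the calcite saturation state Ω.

Ω = 3.54

α₂ = 1 / (1 + [H⁺]/K2 + [H⁺]²/(K1K2)) = 1 / (1 + 10^+0.84 + 10^-1.20)
   = 1 / (1 + 6.9183 + 0.063096) = 1/7.9814 = 0.1253
[CO3²⁻] = α₂ × DIC = 0.1253 × 1.62 = 0.2030 mmol/kg
Ksp = 10^(−6.48) = 3.311×10^-7
Ω = [Ca²⁺][CO3²⁻]/Ksp = (5.77×10^-3)(2.030×10^-4) / 3.311×10^-7 = 3.54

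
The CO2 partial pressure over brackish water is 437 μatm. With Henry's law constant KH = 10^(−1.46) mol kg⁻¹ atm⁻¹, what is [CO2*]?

KH = 10^(−1.46) = 3.467×10^-2 mol kg⁻¹ atm⁻¹
[CO2*] = KH · pCO2 = 3.467×10^-2 × 437×10^-6 atm = 1.52×10^-5 mol/kg

[CO2*] = 15.2 μmol/kg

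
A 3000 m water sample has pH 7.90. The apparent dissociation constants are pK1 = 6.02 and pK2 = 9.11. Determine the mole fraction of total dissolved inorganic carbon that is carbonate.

α₂ = 0.0574

α₂ = 1 / (1 + [H⁺]/K2 + [H⁺]²/(K1K2)) = 1 / (1 + 10^+1.21 + 10^-0.67)
   = 1 / (1 + 16.218 + 0.21380) = 1/17.432 = 0.05737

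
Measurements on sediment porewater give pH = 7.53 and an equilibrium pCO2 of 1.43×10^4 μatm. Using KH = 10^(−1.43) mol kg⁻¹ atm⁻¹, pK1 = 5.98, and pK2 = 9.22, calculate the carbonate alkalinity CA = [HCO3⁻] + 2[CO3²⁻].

[CO2*] = KH · pCO2 = 10^(−1.43) × 1.43×10^4×10^-6 = 5.313×10^-4 mol/kg
α₀ = 1/(1 + K1/[H⁺] + K1K2/[H⁺]²) = 1/(1 + 10^+1.55 + 10^-0.14) = 0.02688
DIC = [CO2*]/α₀ = 5.313×10^-4 / 0.02688 = 19.77 mmol/kg
CA = (α₁ + 2α₂)·DIC = (0.9537 + 2×0.01947) × 19.77 = 19.6 mmol/kg

CA = 19.6 mmol/kg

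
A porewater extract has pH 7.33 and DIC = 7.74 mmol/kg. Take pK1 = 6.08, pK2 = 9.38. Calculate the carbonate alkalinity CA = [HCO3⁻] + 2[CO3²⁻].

CA = [HCO3⁻] + 2[CO3²⁻] = (α₁ + 2α₂)·DIC
At pH 7.33: [H⁺]/K1 = 10^-1.25 = 0.056234, K2/[H⁺] = 10^-2.05 = 0.0089125
α₁ = 1/(1 + 0.056234 + 0.0089125) = 1/1.0651 = 0.9388; α₂ = α₁·K2/[H⁺] = 0.008367
α₁ + 2α₂ = 0.9556
CA = 0.9556 × 7.74 = 7.40 mmol/kg

CA = 7.40 mmol/kg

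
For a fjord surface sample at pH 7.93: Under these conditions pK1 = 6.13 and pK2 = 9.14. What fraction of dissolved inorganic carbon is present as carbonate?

α₂ = 0.0572

α₂ = 1 / (1 + [H⁺]/K2 + [H⁺]²/(K1K2)) = 1 / (1 + 10^+1.21 + 10^-0.59)
   = 1 / (1 + 16.218 + 0.25704) = 1/17.475 = 0.05722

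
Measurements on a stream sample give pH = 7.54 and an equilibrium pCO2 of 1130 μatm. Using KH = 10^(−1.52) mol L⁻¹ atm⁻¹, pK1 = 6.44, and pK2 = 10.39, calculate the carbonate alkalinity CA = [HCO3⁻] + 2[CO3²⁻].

[CO2*] = KH · pCO2 = 10^(−1.52) × 1130×10^-6 = 3.413×10^-5 mol/L
α₀ = 1/(1 + K1/[H⁺] + K1K2/[H⁺]²) = 1/(1 + 10^+1.10 + 10^-1.75) = 0.07349
DIC = [CO2*]/α₀ = 3.413×10^-5 / 0.07349 = 0.4643 mmol/L
CA = (α₁ + 2α₂)·DIC = (0.9252 + 2×0.001307) × 0.4643 = 0.431 mmol/L

CA = 0.431 mmol/L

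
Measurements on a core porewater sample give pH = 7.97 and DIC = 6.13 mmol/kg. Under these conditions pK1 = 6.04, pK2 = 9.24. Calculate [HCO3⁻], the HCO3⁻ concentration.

[HCO3⁻] = 5.75 mmol/kg

α₁ = 1 / (1 + [H⁺]/K1 + K2/[H⁺]) = 1 / (1 + 10^-1.93 + 10^-1.27)
   = 1 / (1 + 0.011749 + 0.053703) = 1/1.0655 = 0.9386
[HCO3⁻] = α₁ × DIC = 0.9386 × 6.13 = 5.75 mmol/kg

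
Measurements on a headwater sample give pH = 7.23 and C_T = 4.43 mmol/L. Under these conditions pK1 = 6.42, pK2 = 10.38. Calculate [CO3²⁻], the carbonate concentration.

α₂ = 1 / (1 + [H⁺]/K2 + [H⁺]²/(K1K2)) = 1 / (1 + 10^+3.15 + 10^+2.34)
   = 1 / (1 + 1412.5 + 218.78) = 1/1632.3 = 0.0006126
[CO3²⁻] = α₂ × DIC = 0.0006126 × 4.43 = 0.00271 mmol/L = 2.71 μmol/L

[CO3²⁻] = 2.71 μmol/L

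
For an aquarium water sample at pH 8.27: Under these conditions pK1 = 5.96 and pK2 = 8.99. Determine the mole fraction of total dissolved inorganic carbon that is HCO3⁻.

α₁ = 1 / (1 + [H⁺]/K1 + K2/[H⁺]) = 1 / (1 + 10^-2.31 + 10^-0.72)
   = 1 / (1 + 0.0048978 + 0.19055) = 1/1.1954 = 0.8365

α₁ = 0.837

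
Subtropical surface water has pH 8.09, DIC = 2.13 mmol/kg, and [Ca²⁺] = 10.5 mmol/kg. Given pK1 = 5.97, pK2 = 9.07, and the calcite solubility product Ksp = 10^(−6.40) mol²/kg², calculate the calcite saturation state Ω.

α₂ = 1 / (1 + [H⁺]/K2 + [H⁺]²/(K1K2)) = 1 / (1 + 10^+0.98 + 10^-1.14)
   = 1 / (1 + 9.5499 + 0.072444) = 1/10.622 = 0.09414
[CO3²⁻] = α₂ × DIC = 0.09414 × 2.13 = 0.2005 mmol/kg
Ksp = 10^(−6.40) = 3.981×10^-7
Ω = [Ca²⁺][CO3²⁻]/Ksp = (10.5×10^-3)(2.005×10^-4) / 3.981×10^-7 = 5.29

Ω = 5.29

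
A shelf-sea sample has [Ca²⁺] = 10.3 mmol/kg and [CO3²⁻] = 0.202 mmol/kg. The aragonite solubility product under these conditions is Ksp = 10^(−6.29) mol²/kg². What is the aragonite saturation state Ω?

Ω = 4.06

Ksp = 10^(−6.29) = 5.129×10^-7
Ω = [Ca²⁺][CO3²⁻]/Ksp = (10.3×10^-3)(0.202×10^-3) / 5.129×10^-7 = 4.06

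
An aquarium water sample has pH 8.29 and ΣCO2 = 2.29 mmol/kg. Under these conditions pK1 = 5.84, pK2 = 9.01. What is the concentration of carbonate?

[CO3²⁻] = 0.365 mmol/kg

α₂ = 1 / (1 + [H⁺]/K2 + [H⁺]²/(K1K2)) = 1 / (1 + 10^+0.72 + 10^-1.73)
   = 1 / (1 + 5.2481 + 0.018621) = 1/6.2667 = 0.1596
[CO3²⁻] = α₂ × DIC = 0.1596 × 2.29 = 0.365 mmol/kg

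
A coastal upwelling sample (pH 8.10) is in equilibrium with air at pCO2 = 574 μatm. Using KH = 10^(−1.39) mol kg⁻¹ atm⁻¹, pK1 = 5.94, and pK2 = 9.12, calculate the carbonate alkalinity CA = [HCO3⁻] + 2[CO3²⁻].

[CO2*] = KH · pCO2 = 10^(−1.39) × 574×10^-6 = 2.338×10^-5 mol/kg
α₀ = 1/(1 + K1/[H⁺] + K1K2/[H⁺]²) = 1/(1 + 10^+2.16 + 10^+1.14) = 0.006276
DIC = [CO2*]/α₀ = 2.338×10^-5 / 0.006276 = 3.726 mmol/kg
CA = (α₁ + 2α₂)·DIC = (0.9071 + 2×0.08663) × 3.726 = 4.03 mmol/kg

CA = 4.03 mmol/kg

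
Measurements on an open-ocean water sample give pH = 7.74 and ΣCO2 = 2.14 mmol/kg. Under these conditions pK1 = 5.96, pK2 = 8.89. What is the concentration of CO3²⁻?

[CO3²⁻] = 0.139 mmol/kg

α₂ = 1 / (1 + [H⁺]/K2 + [H⁺]²/(K1K2)) = 1 / (1 + 10^+1.15 + 10^-0.63)
   = 1 / (1 + 14.125 + 0.23442) = 1/15.360 = 0.06511
[CO3²⁻] = α₂ × DIC = 0.06511 × 2.14 = 0.139 mmol/kg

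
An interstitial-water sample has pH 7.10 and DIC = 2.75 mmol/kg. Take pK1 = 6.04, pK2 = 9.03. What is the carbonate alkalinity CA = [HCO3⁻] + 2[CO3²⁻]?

CA = [HCO3⁻] + 2[CO3²⁻] = (α₁ + 2α₂)·DIC
At pH 7.10: [H⁺]/K1 = 10^-1.06 = 0.087096, K2/[H⁺] = 10^-1.93 = 0.011749
α₁ = 1/(1 + 0.087096 + 0.011749) = 1/1.0988 = 0.9100; α₂ = α₁·K2/[H⁺] = 0.01069
α₁ + 2α₂ = 0.9314
CA = 0.9314 × 2.75 = 2.56 mmol/kg

CA = 2.56 mmol/kg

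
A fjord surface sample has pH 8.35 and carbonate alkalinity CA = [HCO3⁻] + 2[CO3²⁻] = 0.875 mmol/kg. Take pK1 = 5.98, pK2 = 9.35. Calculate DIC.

CA = [HCO3⁻] + 2[CO3²⁻] = (α₁ + 2α₂)·DIC
At pH 8.35: [H⁺]/K1 = 10^-2.37 = 0.0042658, K2/[H⁺] = 10^-1.00 = 0.10000
α₁ = 1/(1 + 0.0042658 + 0.10000) = 1/1.1043 = 0.9056; α₂ = α₁·K2/[H⁺] = 0.09056
α₁ + 2α₂ = 1.0867
DIC = CA / (α₁ + 2α₂) = 0.875 / 1.0867 = 0.805 mmol/kg

DIC = 0.805 mmol/kg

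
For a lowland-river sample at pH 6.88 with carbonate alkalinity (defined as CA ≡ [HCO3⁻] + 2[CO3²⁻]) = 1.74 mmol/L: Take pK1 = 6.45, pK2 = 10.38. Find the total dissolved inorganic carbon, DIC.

CA = [HCO3⁻] + 2[CO3²⁻] = (α₁ + 2α₂)·DIC
At pH 6.88: [H⁺]/K1 = 10^-0.43 = 0.37154, K2/[H⁺] = 10^-3.50 = 0.00031623
α₁ = 1/(1 + 0.37154 + 0.00031623) = 1/1.3719 = 0.7289; α₂ = α₁·K2/[H⁺] = 0.0002305
α₁ + 2α₂ = 0.7294
DIC = CA / (α₁ + 2α₂) = 1.74 / 0.7294 = 2.39 mmol/L

DIC = 2.39 mmol/L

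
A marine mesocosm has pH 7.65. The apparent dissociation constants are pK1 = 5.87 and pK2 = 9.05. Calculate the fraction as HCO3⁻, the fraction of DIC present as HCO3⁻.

α₁ = 0.947

α₁ = 1 / (1 + [H⁺]/K1 + K2/[H⁺]) = 1 / (1 + 10^-1.78 + 10^-1.40)
   = 1 / (1 + 0.016596 + 0.039811) = 1/1.0564 = 0.9466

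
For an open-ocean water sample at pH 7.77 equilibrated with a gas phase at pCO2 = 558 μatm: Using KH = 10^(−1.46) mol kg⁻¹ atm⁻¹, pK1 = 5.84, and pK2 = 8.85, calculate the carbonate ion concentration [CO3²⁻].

[CO3²⁻] = 0.137 mmol/kg

[CO2*] = KH · pCO2 = 10^(−1.46) × 558×10^-6 = 1.935×10^-5 mol/kg
α₀ = 1/(1 + K1/[H⁺] + K1K2/[H⁺]²) = 1/(1 + 10^+1.93 + 10^+0.85) = 0.01073
DIC = [CO2*]/α₀ = 1.935×10^-5 / 0.01073 = 1.803 mmol/kg
[CO3²⁻] = α₂·DIC; α₂ = 0.07597, so [CO3²⁻] = 0.07597 × 1.803 = 0.137 mmol/kg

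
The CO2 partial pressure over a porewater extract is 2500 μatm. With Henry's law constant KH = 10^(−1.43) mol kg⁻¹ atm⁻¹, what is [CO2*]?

KH = 10^(−1.43) = 3.715×10^-2 mol kg⁻¹ atm⁻¹
[CO2*] = KH · pCO2 = 3.715×10^-2 × 2500×10^-6 atm = 9.29×10^-5 mol/kg

[CO2*] = 92.9 μmol/kg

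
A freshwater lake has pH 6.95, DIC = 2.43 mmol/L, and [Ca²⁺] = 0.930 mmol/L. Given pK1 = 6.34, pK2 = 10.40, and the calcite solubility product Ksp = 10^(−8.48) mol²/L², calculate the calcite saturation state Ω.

α₂ = 1 / (1 + [H⁺]/K2 + [H⁺]²/(K1K2)) = 1 / (1 + 10^+3.45 + 10^+2.84)
   = 1 / (1 + 2818.4 + 691.83) = 1/3511.2 = 0.0002848
[CO3²⁻] = α₂ × DIC = 0.0002848 × 2.43 = 0.0006921 mmol/L = 0.6921 μmol/L
Ksp = 10^(−8.48) = 3.311×10^-9
Ω = [Ca²⁺][CO3²⁻]/Ksp = (0.930×10^-3)(6.921×10^-7) / 3.311×10^-9 = 0.194

Ω = 0.194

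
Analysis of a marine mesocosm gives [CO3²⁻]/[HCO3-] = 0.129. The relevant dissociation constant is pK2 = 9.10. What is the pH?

pH = 8.21

From K2 = [H⁺][CO3²⁻]/[HCO3-]:  pH = pK2 + log₁₀([CO3²⁻]/[HCO3-])
log₁₀(0.129) = -0.889
pH = 9.10 + (-0.889) = 8.21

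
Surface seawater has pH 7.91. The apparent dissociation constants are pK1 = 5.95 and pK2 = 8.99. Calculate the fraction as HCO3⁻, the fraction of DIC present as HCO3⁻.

α₁ = 1 / (1 + [H⁺]/K1 + K2/[H⁺]) = 1 / (1 + 10^-1.96 + 10^-1.08)
   = 1 / (1 + 0.010965 + 0.083176) = 1/1.0941 = 0.9140

α₁ = 0.914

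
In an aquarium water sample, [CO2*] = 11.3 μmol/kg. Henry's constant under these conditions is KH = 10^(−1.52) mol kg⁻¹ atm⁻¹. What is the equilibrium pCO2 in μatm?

pCO2 = 374 μatm

KH = 10^(−1.52) = 3.020×10^-2 mol kg⁻¹ atm⁻¹
pCO2 = [CO2*]/KH = 11.3×10^-6 / 3.020×10^-2 = 3.74×10^-4 atm = 374 μatm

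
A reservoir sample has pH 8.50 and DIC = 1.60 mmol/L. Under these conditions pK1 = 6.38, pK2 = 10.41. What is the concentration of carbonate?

[CO3²⁻] = 19.3 μmol/L

α₂ = 1 / (1 + [H⁺]/K2 + [H⁺]²/(K1K2)) = 1 / (1 + 10^+1.91 + 10^-0.21)
   = 1 / (1 + 81.283 + 0.61660) = 1/82.900 = 0.01206
[CO3²⁻] = α₂ × DIC = 0.01206 × 1.60 = 0.0193 mmol/L = 19.3 μmol/L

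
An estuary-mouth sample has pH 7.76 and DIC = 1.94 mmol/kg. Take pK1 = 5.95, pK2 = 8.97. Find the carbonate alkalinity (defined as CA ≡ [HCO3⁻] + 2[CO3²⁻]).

CA = [HCO3⁻] + 2[CO3²⁻] = (α₁ + 2α₂)·DIC
At pH 7.76: [H⁺]/K1 = 10^-1.81 = 0.015488, K2/[H⁺] = 10^-1.21 = 0.061660
α₁ = 1/(1 + 0.015488 + 0.061660) = 1/1.0771 = 0.9284; α₂ = α₁·K2/[H⁺] = 0.05724
α₁ + 2α₂ = 1.0429
CA = 1.0429 × 1.94 = 2.02 mmol/kg

CA = 2.02 mmol/kg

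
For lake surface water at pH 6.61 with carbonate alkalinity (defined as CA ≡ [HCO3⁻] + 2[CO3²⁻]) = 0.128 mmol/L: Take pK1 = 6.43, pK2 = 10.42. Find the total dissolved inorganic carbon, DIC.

DIC = 0.213 mmol/L

CA = [HCO3⁻] + 2[CO3²⁻] = (α₁ + 2α₂)·DIC
At pH 6.61: [H⁺]/K1 = 10^-0.18 = 0.66069, K2/[H⁺] = 10^-3.81 = 0.00015488
α₁ = 1/(1 + 0.66069 + 0.00015488) = 1/1.6608 = 0.6021; α₂ = α₁·K2/[H⁺] = 9.325×10^-5
α₁ + 2α₂ = 0.6023
DIC = CA / (α₁ + 2α₂) = 0.128 / 0.6023 = 0.213 mmol/L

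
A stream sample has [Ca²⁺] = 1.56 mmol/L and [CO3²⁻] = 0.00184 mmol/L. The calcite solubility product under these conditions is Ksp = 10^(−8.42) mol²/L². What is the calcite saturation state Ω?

Ksp = 10^(−8.42) = 3.802×10^-9
Ω = [Ca²⁺][CO3²⁻]/Ksp = (1.56×10^-3)(0.00184×10^-3) / 3.802×10^-9 = 0.755

Ω = 0.755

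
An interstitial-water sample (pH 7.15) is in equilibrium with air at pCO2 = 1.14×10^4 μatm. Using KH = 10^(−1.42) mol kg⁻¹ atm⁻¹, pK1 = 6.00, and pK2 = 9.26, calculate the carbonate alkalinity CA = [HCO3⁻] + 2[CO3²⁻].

[CO2*] = KH · pCO2 = 10^(−1.42) × 1.14×10^4×10^-6 = 4.334×10^-4 mol/kg
α₀ = 1/(1 + K1/[H⁺] + K1K2/[H⁺]²) = 1/(1 + 10^+1.15 + 10^-0.96) = 0.06564
DIC = [CO2*]/α₀ = 4.334×10^-4 / 0.06564 = 6.603 mmol/kg
CA = (α₁ + 2α₂)·DIC = (0.9272 + 2×0.007197) × 6.603 = 6.22 mmol/kg

CA = 6.22 mmol/kg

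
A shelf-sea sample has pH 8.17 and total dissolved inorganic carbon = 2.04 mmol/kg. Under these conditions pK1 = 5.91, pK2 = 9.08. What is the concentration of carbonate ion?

[CO3²⁻] = 0.222 mmol/kg

α₂ = 1 / (1 + [H⁺]/K2 + [H⁺]²/(K1K2)) = 1 / (1 + 10^+0.91 + 10^-1.35)
   = 1 / (1 + 8.1283 + 0.044668) = 1/9.1730 = 0.1090
[CO3²⁻] = α₂ × DIC = 0.1090 × 2.04 = 0.222 mmol/kg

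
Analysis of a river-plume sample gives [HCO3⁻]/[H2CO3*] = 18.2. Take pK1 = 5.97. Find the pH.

From K1 = [H⁺][HCO3⁻]/[H2CO3*]:  pH = pK1 + log₁₀([HCO3⁻]/[H2CO3*])
log₁₀(18.2) = +1.260
pH = 5.97 + (+1.260) = 7.23

pH = 7.23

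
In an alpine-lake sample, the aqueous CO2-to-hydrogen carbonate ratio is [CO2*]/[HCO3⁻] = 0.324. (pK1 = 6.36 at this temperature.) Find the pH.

From K1 = [H⁺][HCO3⁻]/[CO2*]:  pH = pK1 − log₁₀([CO2*]/[HCO3⁻])
log₁₀(0.324) = -0.489
pH = 6.36 − (-0.489) = 6.85

pH = 6.85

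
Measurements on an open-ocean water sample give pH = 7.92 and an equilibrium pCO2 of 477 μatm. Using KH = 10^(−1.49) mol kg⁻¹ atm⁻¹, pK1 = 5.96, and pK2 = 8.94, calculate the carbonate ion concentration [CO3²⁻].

[CO2*] = KH · pCO2 = 10^(−1.49) × 477×10^-6 = 1.544×10^-5 mol/kg
α₀ = 1/(1 + K1/[H⁺] + K1K2/[H⁺]²) = 1/(1 + 10^+1.96 + 10^+0.94) = 0.009910
DIC = [CO2*]/α₀ = 1.544×10^-5 / 0.009910 = 1.558 mmol/kg
[CO3²⁻] = α₂·DIC; α₂ = 0.08631, so [CO3²⁻] = 0.08631 × 1.558 = 0.134 mmol/kg

[CO3²⁻] = 0.134 mmol/kg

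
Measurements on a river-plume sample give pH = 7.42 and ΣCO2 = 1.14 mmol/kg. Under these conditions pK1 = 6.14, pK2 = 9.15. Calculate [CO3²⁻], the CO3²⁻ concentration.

α₂ = 1 / (1 + [H⁺]/K2 + [H⁺]²/(K1K2)) = 1 / (1 + 10^+1.73 + 10^+0.45)
   = 1 / (1 + 53.703 + 2.8184) = 1/57.522 = 0.01738
[CO3²⁻] = α₂ × DIC = 0.01738 × 1.14 = 0.0198 mmol/kg = 19.8 μmol/kg

[CO3²⁻] = 19.8 μmol/kg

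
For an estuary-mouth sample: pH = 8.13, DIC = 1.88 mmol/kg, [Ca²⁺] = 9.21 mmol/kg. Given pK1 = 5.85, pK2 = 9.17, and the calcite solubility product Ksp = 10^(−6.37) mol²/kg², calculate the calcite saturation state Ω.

α₂ = 1 / (1 + [H⁺]/K2 + [H⁺]²/(K1K2)) = 1 / (1 + 10^+1.04 + 10^-1.24)
   = 1 / (1 + 10.965 + 0.057544) = 1/12.022 = 0.08318
[CO3²⁻] = α₂ × DIC = 0.08318 × 1.88 = 0.1564 mmol/kg
Ksp = 10^(−6.37) = 4.266×10^-7
Ω = [Ca²⁺][CO3²⁻]/Ksp = (9.21×10^-3)(1.564×10^-4) / 4.266×10^-7 = 3.38

Ω = 3.38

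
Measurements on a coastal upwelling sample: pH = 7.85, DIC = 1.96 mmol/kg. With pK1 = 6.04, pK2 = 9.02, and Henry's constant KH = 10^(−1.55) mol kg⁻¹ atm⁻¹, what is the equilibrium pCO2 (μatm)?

pCO2 = 994 μatm

α₀ = 1 / (1 + K1/[H⁺] + K1K2/[H⁺]²) = 1 / (1 + 10^+1.81 + 10^+0.64)
   = 1 / (1 + 64.565 + 4.3652) = 1/69.931 = 0.01430
[CO2*] = α₀ × DIC = 0.01430 × 1.96 = 0.02803 mmol/kg
pCO2 = [CO2*]/KH = 2.803×10^-5 / 2.818×10^-2 = 994 μatm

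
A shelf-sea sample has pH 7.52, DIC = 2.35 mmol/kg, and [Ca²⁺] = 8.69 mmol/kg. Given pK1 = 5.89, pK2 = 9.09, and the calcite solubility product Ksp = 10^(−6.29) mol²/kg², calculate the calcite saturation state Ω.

Ω = 1.02

α₂ = 1 / (1 + [H⁺]/K2 + [H⁺]²/(K1K2)) = 1 / (1 + 10^+1.57 + 10^-0.06)
   = 1 / (1 + 37.154 + 0.87096) = 1/39.024 = 0.02562
[CO3²⁻] = α₂ × DIC = 0.02562 × 2.35 = 0.06022 mmol/kg
Ksp = 10^(−6.29) = 5.129×10^-7
Ω = [Ca²⁺][CO3²⁻]/Ksp = (8.69×10^-3)(6.022×10^-5) / 5.129×10^-7 = 1.02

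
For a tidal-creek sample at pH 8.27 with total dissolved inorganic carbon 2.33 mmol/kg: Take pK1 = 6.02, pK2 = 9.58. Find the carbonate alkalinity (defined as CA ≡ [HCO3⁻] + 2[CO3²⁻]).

CA = 2.43 mmol/kg

CA = [HCO3⁻] + 2[CO3²⁻] = (α₁ + 2α₂)·DIC
At pH 8.27: [H⁺]/K1 = 10^-2.25 = 0.0056234, K2/[H⁺] = 10^-1.31 = 0.048978
α₁ = 1/(1 + 0.0056234 + 0.048978) = 1/1.0546 = 0.9482; α₂ = α₁·K2/[H⁺] = 0.04644
α₁ + 2α₂ = 1.0411
CA = 1.0411 × 2.33 = 2.43 mmol/kg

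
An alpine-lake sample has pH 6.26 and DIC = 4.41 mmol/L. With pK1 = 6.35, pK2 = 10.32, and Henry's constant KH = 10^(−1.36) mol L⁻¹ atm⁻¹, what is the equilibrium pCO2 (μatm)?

pCO2 = 5.57×10^4 μatm

α₀ = 1 / (1 + K1/[H⁺] + K1K2/[H⁺]²) = 1 / (1 + 10^-0.09 + 10^-4.15)
   = 1 / (1 + 0.81283 + 7.0795×10^-5) = 1/1.8129 = 0.5516
[CO2*] = α₀ × DIC = 0.5516 × 4.41 = 2.433 mmol/L
pCO2 = [CO2*]/KH = 2.433×10^-3 / 4.365×10^-2 = 5.57×10^4 μatm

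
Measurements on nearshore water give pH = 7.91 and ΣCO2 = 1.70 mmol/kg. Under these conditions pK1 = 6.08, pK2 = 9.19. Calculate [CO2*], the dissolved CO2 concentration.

[CO2*] = 0.0236 mmol/kg

α₀ = 1 / (1 + K1/[H⁺] + K1K2/[H⁺]²) = 1 / (1 + 10^+1.83 + 10^+0.55)
   = 1 / (1 + 67.608 + 3.5481) = 1/72.156 = 0.01386
[CO2*] = α₀ × DIC = 0.01386 × 1.70 = 0.0236 mmol/kg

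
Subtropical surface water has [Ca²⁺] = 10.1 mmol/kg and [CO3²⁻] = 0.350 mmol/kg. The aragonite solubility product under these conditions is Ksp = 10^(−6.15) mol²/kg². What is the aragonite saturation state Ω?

Ω = 4.99

Ksp = 10^(−6.15) = 7.079×10^-7
Ω = [Ca²⁺][CO3²⁻]/Ksp = (10.1×10^-3)(0.350×10^-3) / 7.079×10^-7 = 4.99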